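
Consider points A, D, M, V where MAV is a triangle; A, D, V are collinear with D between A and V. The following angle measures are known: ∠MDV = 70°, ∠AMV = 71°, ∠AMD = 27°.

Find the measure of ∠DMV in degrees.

∠DMV = 44°

1. ∠ADM = 110°  [linear pair at D on AV]
2. ∠DAM = 43°  [△MAD]
3. ∠MAV = 43°  [D on ray AV]
4. ∠AVM = 66°  [△MAV]
5. ∠DVM = 66°  [D on ray VA]
6. ∠DMV = 44°  [△MDV]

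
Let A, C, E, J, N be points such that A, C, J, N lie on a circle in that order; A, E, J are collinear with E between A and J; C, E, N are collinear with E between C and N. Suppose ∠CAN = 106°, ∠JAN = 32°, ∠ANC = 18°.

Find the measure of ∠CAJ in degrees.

1. ∠CJN = 74°  [cyclic ACJN, opposite ∠A+∠J]
2. ∠JCN = 32°  [same arc JN]
3. ∠CNJ = 74°  [△CJN]
4. ∠CAJ = 74°  [same arc CJ]

∠CAJ = 74°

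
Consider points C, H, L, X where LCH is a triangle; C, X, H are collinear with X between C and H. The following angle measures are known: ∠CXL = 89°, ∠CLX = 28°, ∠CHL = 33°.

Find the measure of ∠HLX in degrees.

∠HLX = 56°

1. ∠HXL = 91°  [linear pair at X on CH]
2. ∠LHX = 33°  [X on ray HC]
3. ∠HLX = 56°  [△LXH]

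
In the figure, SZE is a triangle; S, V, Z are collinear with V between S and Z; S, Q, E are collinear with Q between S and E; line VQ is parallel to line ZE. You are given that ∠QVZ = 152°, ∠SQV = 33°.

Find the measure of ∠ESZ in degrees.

1. ∠QVS = 28°  [linear pair at V on SZ]
2. ∠QSV = 119°  [△SVQ]
3. ∠ESZ = 119°  [V on SZ, Q on SE]

∠ESZ = 119°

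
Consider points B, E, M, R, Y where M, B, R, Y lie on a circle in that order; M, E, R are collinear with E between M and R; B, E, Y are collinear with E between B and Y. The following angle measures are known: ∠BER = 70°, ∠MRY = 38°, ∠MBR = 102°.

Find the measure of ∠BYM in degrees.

1. ∠MEY = 70°  [vertical angles at E]
2. ∠MYR = 78°  [cyclic MBRY, opposite ∠B+∠Y]
3. ∠RMY = 64°  [△MRY]
4. ∠BYM = 46°  [△MEY]

∠BYM = 46°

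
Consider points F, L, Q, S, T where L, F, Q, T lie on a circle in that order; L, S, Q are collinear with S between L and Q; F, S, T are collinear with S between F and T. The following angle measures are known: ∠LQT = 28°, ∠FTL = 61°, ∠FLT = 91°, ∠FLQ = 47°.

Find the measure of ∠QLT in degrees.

∠QLT = 44°

1. ∠FQT = 89°  [cyclic LFQT, opposite ∠L+∠Q]
2. ∠FTQ = 47°  [same arc FQ]
3. ∠QFT = 44°  [△FQT]
4. ∠QLT = 44°  [same arc QT]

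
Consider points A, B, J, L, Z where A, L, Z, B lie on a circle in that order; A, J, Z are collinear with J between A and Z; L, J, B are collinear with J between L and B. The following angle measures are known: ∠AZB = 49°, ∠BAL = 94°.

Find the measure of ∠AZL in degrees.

∠AZL = 37°

1. ∠ALB = 49°  [same arc AB]
2. ∠ABL = 37°  [△ALB]
3. ∠AZL = 37°  [same arc AL]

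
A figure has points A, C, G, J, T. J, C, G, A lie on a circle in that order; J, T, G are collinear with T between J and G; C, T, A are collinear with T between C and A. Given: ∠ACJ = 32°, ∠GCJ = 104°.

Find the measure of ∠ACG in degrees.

∠ACG = 72°

1. ∠AGJ = 32°  [same arc JA]
2. ∠GAJ = 76°  [cyclic JCGA, opposite ∠C+∠A]
3. ∠AJG = 72°  [△JGA]
4. ∠ACG = 72°  [same arc GA]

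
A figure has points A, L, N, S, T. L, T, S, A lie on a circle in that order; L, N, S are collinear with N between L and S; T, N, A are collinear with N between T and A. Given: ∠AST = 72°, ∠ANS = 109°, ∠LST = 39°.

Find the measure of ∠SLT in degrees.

∠SLT = 38°

1. ∠ALT = 108°  [cyclic LTSA, opposite ∠L+∠S]
2. ∠LNT = 109°  [vertical angles at N]
3. ∠LAT = 39°  [same arc LT]
4. ∠ATL = 33°  [△LTA]
5. ∠SLT = 38°  [△LNT]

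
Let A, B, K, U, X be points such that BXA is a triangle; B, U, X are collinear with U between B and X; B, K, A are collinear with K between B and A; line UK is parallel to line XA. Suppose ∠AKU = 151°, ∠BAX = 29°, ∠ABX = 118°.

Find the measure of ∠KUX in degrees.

∠KUX = 147°

1. ∠BKU = 29°  [linear pair at K on BA]
2. ∠KBU = 118°  [U on BX, K on BA]
3. ∠BUK = 33°  [△BUK]
4. ∠KUX = 147°  [linear pair at U on BX]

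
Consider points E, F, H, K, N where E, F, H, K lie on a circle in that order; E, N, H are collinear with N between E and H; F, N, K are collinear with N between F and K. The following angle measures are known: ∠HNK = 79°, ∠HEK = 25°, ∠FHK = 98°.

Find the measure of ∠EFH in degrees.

∠EFH = 69°

1. ∠ENF = 79°  [vertical angles at N]
2. ∠HFK = 25°  [same arc HK]
3. ∠FKH = 57°  [△FHK]
4. ∠FNH = 101°  [linear pair at N on EH]
5. ∠EHF = 54°  [△FNH]
6. ∠FEH = 57°  [same arc FH]
7. ∠EFH = 69°  [△EFH]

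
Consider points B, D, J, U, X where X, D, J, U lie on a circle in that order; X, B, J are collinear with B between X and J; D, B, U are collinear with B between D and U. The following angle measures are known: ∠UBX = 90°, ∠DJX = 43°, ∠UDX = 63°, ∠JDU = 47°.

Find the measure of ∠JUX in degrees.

1. ∠UJX = 63°  [same arc XU]
2. ∠JXU = 47°  [same arc JU]
3. ∠JUX = 70°  [△XJU]

∠JUX = 70°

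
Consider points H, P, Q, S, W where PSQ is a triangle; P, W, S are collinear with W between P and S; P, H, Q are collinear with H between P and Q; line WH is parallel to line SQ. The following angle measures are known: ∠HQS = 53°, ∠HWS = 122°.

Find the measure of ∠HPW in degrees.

∠HPW = 69°

1. ∠PQS = 53°  [H on ray QP]
2. ∠HWP = 58°  [linear pair at W on PS]
3. ∠PHW = 53°  [WH∥SQ, corresponding at H]
4. ∠HPW = 69°  [△PWH]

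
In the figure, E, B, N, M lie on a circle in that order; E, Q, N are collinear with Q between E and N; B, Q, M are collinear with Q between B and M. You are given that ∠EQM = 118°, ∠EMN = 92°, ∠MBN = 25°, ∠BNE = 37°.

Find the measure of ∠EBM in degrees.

1. ∠BQN = 118°  [vertical angles at Q]
2. ∠EBN = 88°  [cyclic EBNM, opposite ∠B+∠M]
3. ∠BEN = 55°  [△EBN]
4. ∠BQE = 62°  [linear pair at Q on EN]
5. ∠EBM = 63°  [△EQB]

∠EBM = 63°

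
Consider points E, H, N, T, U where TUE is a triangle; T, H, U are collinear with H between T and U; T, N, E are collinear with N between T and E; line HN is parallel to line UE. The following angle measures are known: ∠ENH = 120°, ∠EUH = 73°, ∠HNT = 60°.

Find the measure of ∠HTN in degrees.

∠HTN = 47°

1. ∠EUT = 73°  [H on ray UT]
2. ∠TEU = 60°  [HN∥UE, corresponding at N]
3. ∠ETU = 47°  [△TUE]
4. ∠HTN = 47°  [H on TU, N on TE]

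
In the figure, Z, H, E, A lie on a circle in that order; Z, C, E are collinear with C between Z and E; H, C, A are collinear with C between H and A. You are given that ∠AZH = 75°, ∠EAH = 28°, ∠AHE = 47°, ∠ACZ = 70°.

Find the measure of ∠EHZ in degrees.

1. ∠EZH = 28°  [same arc HE]
2. ∠ECH = 70°  [vertical angles at C]
3. ∠HEZ = 63°  [△HCE]
4. ∠EHZ = 89°  [△ZHE]

∠EHZ = 89°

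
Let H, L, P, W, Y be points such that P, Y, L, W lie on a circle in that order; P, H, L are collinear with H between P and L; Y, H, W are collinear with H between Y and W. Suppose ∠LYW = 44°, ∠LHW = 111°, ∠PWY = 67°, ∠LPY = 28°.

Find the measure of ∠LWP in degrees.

1. ∠PLY = 67°  [same arc PY]
2. ∠LYP = 85°  [△PYL]
3. ∠LWP = 95°  [cyclic PYLW, opposite ∠Y+∠W]

∠LWP = 95°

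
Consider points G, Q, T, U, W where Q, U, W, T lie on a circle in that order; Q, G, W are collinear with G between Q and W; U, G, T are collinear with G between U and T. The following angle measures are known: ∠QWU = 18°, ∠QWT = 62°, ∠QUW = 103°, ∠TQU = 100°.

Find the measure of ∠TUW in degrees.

1. ∠UQW = 59°  [△QUW]
2. ∠TWU = 80°  [cyclic QUWT, opposite ∠Q+∠W]
3. ∠UTW = 59°  [same arc UW]
4. ∠TUW = 41°  [△UWT]

∠TUW = 41°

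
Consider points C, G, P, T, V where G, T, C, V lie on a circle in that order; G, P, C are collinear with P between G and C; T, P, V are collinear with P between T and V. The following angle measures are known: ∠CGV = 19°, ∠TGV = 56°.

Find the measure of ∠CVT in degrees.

∠CVT = 37°

1. ∠CTV = 19°  [same arc CV]
2. ∠TCV = 124°  [cyclic GTCV, opposite ∠G+∠C]
3. ∠CVT = 37°  [△TCV]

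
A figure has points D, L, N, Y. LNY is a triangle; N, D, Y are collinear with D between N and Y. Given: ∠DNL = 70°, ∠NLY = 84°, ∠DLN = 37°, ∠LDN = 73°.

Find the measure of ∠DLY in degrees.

∠DLY = 47°

1. ∠LNY = 70°  [D on ray NY]
2. ∠LYN = 26°  [△LNY]
3. ∠LDY = 107°  [linear pair at D on NY]
4. ∠DYL = 26°  [D on ray YN]
5. ∠DLY = 47°  [△LDY]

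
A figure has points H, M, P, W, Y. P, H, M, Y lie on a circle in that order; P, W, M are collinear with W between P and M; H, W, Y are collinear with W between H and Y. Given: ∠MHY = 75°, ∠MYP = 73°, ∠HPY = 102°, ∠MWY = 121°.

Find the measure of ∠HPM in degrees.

1. ∠MPY = 75°  [same arc MY]
2. ∠PMY = 32°  [△PMY]
3. ∠HWP = 121°  [vertical angles at W]
4. ∠PHY = 32°  [same arc PY]
5. ∠HPM = 27°  [△PWH]

∠HPM = 27°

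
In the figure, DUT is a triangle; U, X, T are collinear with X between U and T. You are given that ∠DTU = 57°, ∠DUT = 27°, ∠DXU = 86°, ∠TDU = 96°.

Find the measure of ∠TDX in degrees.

∠TDX = 29°

1. ∠DTX = 57°  [X on ray TU]
2. ∠DXT = 94°  [linear pair at X on UT]
3. ∠TDX = 29°  [△DXT]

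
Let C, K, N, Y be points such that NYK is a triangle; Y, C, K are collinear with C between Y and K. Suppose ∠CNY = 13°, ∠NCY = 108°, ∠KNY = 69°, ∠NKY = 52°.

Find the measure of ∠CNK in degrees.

1. ∠KCN = 72°  [linear pair at C on YK]
2. ∠CKN = 52°  [C on ray KY]
3. ∠CNK = 56°  [△NCK]

∠CNK = 56°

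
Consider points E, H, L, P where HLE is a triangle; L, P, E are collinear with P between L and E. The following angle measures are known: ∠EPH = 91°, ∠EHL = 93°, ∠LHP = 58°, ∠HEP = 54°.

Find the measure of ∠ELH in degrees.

1. ∠HPL = 89°  [linear pair at P on LE]
2. ∠HLP = 33°  [△HLP]
3. ∠ELH = 33°  [P on ray LE]

∠ELH = 33°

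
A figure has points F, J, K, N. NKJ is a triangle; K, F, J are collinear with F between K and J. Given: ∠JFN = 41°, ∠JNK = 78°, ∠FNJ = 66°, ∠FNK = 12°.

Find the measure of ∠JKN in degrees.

∠JKN = 29°

1. ∠KFN = 139°  [linear pair at F on KJ]
2. ∠FKN = 29°  [△NKF]
3. ∠JKN = 29°  [F on ray KJ]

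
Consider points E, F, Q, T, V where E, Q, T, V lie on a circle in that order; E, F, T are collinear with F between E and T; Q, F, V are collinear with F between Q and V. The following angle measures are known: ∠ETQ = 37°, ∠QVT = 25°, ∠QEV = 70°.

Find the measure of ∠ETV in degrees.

∠ETV = 73°

1. ∠EVQ = 37°  [same arc EQ]
2. ∠EQV = 73°  [△EQV]
3. ∠ETV = 73°  [same arc EV]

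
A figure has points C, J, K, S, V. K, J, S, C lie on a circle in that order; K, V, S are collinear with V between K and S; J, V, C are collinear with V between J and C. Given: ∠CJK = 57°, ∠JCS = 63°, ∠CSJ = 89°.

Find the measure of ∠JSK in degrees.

1. ∠CKJ = 91°  [cyclic KJSC, opposite ∠K+∠S]
2. ∠JCK = 32°  [△KJC]
3. ∠JSK = 32°  [same arc KJ]

∠JSK = 32°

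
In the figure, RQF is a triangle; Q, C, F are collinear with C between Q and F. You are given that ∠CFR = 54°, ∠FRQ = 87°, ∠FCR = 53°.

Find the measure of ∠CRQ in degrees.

∠CRQ = 14°

1. ∠QFR = 54°  [C on ray FQ]
2. ∠FQR = 39°  [△RQF]
3. ∠QCR = 127°  [linear pair at C on QF]
4. ∠CQR = 39°  [C on ray QF]
5. ∠CRQ = 14°  [△RQC]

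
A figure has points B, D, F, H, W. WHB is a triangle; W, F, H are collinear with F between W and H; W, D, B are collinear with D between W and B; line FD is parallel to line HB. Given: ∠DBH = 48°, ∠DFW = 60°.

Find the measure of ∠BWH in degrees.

∠BWH = 72°

1. ∠HBW = 48°  [D on ray BW]
2. ∠BHW = 60°  [FD∥HB, corresponding at F]
3. ∠BWH = 72°  [△WHB]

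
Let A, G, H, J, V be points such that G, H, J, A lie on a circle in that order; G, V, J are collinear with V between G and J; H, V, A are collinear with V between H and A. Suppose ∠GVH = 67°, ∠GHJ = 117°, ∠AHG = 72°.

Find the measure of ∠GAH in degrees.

1. ∠HGJ = 41°  [△GVH]
2. ∠GJH = 22°  [△GHJ]
3. ∠GAH = 22°  [same arc GH]

∠GAH = 22°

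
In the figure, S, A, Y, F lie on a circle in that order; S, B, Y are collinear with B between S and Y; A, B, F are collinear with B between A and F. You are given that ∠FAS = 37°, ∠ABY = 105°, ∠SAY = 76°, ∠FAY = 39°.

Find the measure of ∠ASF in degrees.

∠ASF = 107°

1. ∠FBS = 105°  [vertical angles at B]
2. ∠FSY = 39°  [same arc YF]
3. ∠AFS = 36°  [△SBF]
4. ∠ASF = 107°  [△SAF]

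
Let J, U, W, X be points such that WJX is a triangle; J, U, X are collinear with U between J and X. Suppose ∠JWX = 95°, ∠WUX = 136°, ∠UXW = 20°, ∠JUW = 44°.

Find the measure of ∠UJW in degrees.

∠UJW = 65°

1. ∠JXW = 20°  [U on ray XJ]
2. ∠WJX = 65°  [△WJX]
3. ∠UJW = 65°  [U on ray JX]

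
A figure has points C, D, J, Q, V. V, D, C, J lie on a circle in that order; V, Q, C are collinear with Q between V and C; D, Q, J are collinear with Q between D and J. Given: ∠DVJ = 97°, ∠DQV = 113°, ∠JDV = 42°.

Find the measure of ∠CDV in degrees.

1. ∠DJV = 41°  [△VDJ]
2. ∠CVD = 25°  [△VQD]
3. ∠DCV = 41°  [same arc VD]
4. ∠CDV = 114°  [△VDC]

∠CDV = 114°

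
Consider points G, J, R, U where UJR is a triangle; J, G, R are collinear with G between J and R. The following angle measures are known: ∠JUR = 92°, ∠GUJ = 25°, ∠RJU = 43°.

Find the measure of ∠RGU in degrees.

∠RGU = 68°

1. ∠GJU = 43°  [G on ray JR]
2. ∠JGU = 112°  [△UJG]
3. ∠RGU = 68°  [linear pair at G on JR]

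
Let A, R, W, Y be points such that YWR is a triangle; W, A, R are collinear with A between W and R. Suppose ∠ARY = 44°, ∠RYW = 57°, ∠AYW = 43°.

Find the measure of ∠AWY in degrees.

∠AWY = 79°

1. ∠WRY = 44°  [A on ray RW]
2. ∠RWY = 79°  [△YWR]
3. ∠AWY = 79°  [A on ray WR]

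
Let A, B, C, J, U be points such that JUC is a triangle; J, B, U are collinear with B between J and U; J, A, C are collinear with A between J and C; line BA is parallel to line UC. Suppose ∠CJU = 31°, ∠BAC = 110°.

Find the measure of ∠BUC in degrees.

1. ∠AJB = 31°  [B on JU, A on JC]
2. ∠BAJ = 70°  [linear pair at A on JC]
3. ∠ABJ = 79°  [△JBA]
4. ∠ABU = 101°  [linear pair at B on JU]
5. ∠BUC = 79°  [BA∥UC, co-interior at U–B]

∠BUC = 79°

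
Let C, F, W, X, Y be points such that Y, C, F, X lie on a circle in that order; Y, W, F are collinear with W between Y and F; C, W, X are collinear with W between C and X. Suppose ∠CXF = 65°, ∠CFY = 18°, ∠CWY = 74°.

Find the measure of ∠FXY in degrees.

1. ∠CYF = 65°  [same arc CF]
2. ∠FCY = 97°  [△YCF]
3. ∠FXY = 83°  [cyclic YCFX, opposite ∠C+∠X]

∠FXY = 83°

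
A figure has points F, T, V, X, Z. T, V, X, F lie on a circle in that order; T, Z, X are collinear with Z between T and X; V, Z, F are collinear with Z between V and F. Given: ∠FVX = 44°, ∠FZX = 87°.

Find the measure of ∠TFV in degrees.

1. ∠FTX = 44°  [same arc XF]
2. ∠FZT = 93°  [linear pair at Z on TX]
3. ∠TFV = 43°  [△TZF]

∠TFV = 43°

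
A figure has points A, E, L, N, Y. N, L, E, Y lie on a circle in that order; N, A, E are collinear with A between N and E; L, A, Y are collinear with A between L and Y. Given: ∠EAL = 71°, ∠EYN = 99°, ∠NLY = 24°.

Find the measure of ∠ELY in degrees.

∠ELY = 57°

1. ∠LAN = 109°  [linear pair at A on NE]
2. ∠ELN = 81°  [cyclic NLEY, opposite ∠L+∠Y]
3. ∠ENL = 47°  [△NAL]
4. ∠LEN = 52°  [△NLE]
5. ∠ELY = 57°  [△LAE]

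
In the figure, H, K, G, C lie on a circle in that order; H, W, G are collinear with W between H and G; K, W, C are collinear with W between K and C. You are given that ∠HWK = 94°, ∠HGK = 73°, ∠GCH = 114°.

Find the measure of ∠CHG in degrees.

∠CHG = 21°

1. ∠CWG = 94°  [vertical angles at W]
2. ∠HCK = 73°  [same arc HK]
3. ∠CWH = 86°  [linear pair at W on HG]
4. ∠CHG = 21°  [△HWC]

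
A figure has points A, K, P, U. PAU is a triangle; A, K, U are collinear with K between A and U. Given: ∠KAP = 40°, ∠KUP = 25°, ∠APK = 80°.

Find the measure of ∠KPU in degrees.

∠KPU = 35°

1. ∠AKP = 60°  [△PAK]
2. ∠PKU = 120°  [linear pair at K on AU]
3. ∠KPU = 35°  [△PKU]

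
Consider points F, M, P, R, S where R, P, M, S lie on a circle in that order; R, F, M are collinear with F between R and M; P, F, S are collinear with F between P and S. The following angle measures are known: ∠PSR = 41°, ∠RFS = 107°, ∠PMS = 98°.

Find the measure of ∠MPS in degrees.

1. ∠PMR = 41°  [same arc RP]
2. ∠MFP = 107°  [vertical angles at F]
3. ∠MPS = 32°  [△PFM]

∠MPS = 32°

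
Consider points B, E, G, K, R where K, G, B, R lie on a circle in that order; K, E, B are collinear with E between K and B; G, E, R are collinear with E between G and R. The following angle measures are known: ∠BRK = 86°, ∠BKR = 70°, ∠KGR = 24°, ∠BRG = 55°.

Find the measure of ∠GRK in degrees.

1. ∠BGK = 94°  [cyclic KGBR, opposite ∠G+∠R]
2. ∠BKG = 55°  [same arc GB]
3. ∠GBK = 31°  [△KGB]
4. ∠GRK = 31°  [same arc KG]

∠GRK = 31°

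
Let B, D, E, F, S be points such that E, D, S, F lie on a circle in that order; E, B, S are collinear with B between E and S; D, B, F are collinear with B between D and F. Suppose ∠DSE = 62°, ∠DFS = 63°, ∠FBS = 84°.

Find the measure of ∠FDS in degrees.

∠FDS = 22°

1. ∠DFE = 62°  [same arc ED]
2. ∠EBF = 96°  [linear pair at B on ES]
3. ∠FES = 22°  [△EBF]
4. ∠FDS = 22°  [same arc SF]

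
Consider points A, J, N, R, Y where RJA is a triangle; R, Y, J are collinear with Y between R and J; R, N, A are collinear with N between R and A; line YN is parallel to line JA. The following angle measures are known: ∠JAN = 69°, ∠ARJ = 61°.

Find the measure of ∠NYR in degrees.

∠NYR = 50°

1. ∠JAR = 69°  [N on ray AR]
2. ∠AJR = 50°  [△RJA]
3. ∠NYR = 50°  [YN∥JA, corresponding at Y]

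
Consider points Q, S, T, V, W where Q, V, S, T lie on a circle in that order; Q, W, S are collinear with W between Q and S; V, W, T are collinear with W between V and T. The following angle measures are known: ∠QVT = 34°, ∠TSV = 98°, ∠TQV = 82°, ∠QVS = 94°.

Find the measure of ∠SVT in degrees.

∠SVT = 60°

1. ∠QST = 34°  [same arc QT]
2. ∠QTS = 86°  [cyclic QVST, opposite ∠V+∠T]
3. ∠SQT = 60°  [△QST]
4. ∠SVT = 60°  [same arc ST]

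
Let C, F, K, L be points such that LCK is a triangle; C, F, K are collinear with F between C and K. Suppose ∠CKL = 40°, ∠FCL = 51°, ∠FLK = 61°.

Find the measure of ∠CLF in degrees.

∠CLF = 28°

1. ∠FKL = 40°  [F on ray KC]
2. ∠KFL = 79°  [△LFK]
3. ∠CFL = 101°  [linear pair at F on CK]
4. ∠CLF = 28°  [△LCF]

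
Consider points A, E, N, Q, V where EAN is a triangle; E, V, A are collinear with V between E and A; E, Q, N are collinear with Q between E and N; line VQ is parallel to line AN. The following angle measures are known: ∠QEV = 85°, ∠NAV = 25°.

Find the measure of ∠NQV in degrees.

∠NQV = 110°

1. ∠AEN = 85°  [V on EA, Q on EN]
2. ∠EAN = 25°  [V on ray AE]
3. ∠ANE = 70°  [△EAN]
4. ∠EQV = 70°  [VQ∥AN, corresponding at Q]
5. ∠NQV = 110°  [linear pair at Q on EN]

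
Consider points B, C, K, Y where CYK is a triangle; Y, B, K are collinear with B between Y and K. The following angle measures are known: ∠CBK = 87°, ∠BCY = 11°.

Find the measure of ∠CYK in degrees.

∠CYK = 76°

1. ∠CBY = 93°  [linear pair at B on YK]
2. ∠BYC = 76°  [△CYB]
3. ∠CYK = 76°  [B on ray YK]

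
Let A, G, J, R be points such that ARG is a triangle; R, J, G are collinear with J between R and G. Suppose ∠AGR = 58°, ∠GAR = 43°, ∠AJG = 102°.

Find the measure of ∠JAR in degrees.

1. ∠ARG = 79°  [△ARG]
2. ∠AJR = 78°  [linear pair at J on RG]
3. ∠ARJ = 79°  [J on ray RG]
4. ∠JAR = 23°  [△ARJ]

∠JAR = 23°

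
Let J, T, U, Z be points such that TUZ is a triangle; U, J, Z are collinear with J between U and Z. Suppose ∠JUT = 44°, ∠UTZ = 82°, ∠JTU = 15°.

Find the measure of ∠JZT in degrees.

∠JZT = 54°

1. ∠TUZ = 44°  [J on ray UZ]
2. ∠TZU = 54°  [△TUZ]
3. ∠JZT = 54°  [J on ray ZU]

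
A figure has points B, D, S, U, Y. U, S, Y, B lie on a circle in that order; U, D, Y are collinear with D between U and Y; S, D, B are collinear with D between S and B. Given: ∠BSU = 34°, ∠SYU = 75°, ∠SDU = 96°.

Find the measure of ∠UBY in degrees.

∠UBY = 125°

1. ∠SUY = 50°  [△UDS]
2. ∠USY = 55°  [△USY]
3. ∠UBY = 125°  [cyclic USYB, opposite ∠S+∠B]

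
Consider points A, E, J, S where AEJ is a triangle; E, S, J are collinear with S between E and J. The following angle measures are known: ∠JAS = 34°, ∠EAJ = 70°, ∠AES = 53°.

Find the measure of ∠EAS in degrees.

1. ∠AEJ = 53°  [S on ray EJ]
2. ∠AJE = 57°  [△AEJ]
3. ∠AJS = 57°  [S on ray JE]
4. ∠ASJ = 89°  [△ASJ]
5. ∠ASE = 91°  [linear pair at S on EJ]
6. ∠EAS = 36°  [△AES]

∠EAS = 36°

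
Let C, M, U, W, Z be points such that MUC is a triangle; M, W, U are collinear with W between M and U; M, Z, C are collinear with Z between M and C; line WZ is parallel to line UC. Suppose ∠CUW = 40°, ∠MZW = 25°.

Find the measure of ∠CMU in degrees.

1. ∠CUM = 40°  [W on ray UM]
2. ∠MCU = 25°  [WZ∥UC, corresponding at Z]
3. ∠CMU = 115°  [△MUC]

∠CMU = 115°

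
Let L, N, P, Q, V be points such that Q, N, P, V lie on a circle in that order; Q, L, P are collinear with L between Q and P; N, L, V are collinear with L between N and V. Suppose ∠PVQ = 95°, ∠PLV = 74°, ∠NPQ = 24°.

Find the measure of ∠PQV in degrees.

∠PQV = 50°

1. ∠QLV = 106°  [linear pair at L on QP]
2. ∠NVQ = 24°  [same arc QN]
3. ∠PQV = 50°  [△QLV]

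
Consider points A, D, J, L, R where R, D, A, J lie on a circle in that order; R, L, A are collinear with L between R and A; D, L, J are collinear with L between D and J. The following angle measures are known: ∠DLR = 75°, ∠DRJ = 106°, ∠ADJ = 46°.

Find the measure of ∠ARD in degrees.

1. ∠DAJ = 74°  [cyclic RDAJ, opposite ∠R+∠A]
2. ∠AJD = 60°  [△DAJ]
3. ∠ARD = 60°  [same arc DA]

∠ARD = 60°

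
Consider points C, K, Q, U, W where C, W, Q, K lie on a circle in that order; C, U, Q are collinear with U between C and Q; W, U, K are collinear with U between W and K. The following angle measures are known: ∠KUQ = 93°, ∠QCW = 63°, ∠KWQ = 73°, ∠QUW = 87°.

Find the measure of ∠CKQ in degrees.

∠CKQ = 83°

1. ∠QKW = 63°  [same arc WQ]
2. ∠KCQ = 73°  [same arc QK]
3. ∠CQK = 24°  [△QUK]
4. ∠CKQ = 83°  [△CQK]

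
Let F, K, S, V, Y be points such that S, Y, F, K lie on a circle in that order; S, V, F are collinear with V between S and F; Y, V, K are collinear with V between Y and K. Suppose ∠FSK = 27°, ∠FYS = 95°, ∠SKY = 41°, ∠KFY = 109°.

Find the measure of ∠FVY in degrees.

∠FVY = 112°

1. ∠FYK = 27°  [same arc FK]
2. ∠SFY = 41°  [same arc SY]
3. ∠FVY = 112°  [△YVF]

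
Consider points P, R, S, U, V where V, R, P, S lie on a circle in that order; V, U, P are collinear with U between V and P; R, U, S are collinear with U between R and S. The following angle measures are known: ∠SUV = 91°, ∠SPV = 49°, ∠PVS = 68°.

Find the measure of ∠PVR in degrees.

∠PVR = 42°

1. ∠PUR = 91°  [vertical angles at U]
2. ∠SRV = 49°  [same arc VS]
3. ∠RUV = 89°  [linear pair at U on VP]
4. ∠PVR = 42°  [△VUR]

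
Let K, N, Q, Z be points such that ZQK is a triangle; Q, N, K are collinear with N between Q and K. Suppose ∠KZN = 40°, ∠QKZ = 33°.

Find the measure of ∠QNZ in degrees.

∠QNZ = 73°

1. ∠NKZ = 33°  [N on ray KQ]
2. ∠KNZ = 107°  [△ZNK]
3. ∠QNZ = 73°  [linear pair at N on QK]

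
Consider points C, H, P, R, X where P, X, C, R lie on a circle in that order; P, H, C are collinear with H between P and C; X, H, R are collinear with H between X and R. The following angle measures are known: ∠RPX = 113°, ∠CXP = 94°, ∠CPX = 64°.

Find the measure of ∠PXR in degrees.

∠PXR = 45°

1. ∠PCX = 22°  [△PXC]
2. ∠PRX = 22°  [same arc PX]
3. ∠PXR = 45°  [△PXR]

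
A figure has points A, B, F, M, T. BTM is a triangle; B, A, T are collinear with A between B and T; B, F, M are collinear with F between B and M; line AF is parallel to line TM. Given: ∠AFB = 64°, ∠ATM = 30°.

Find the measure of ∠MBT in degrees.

∠MBT = 86°

1. ∠BMT = 64°  [AF∥TM, corresponding at F]
2. ∠BTM = 30°  [A on ray TB]
3. ∠MBT = 86°  [△BTM]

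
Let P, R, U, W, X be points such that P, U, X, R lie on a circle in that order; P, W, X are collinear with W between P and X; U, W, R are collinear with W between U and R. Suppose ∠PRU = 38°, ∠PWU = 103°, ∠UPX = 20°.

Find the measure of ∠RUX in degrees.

∠RUX = 65°

1. ∠PXU = 38°  [same arc PU]
2. ∠UWX = 77°  [linear pair at W on PX]
3. ∠RUX = 65°  [△UWX]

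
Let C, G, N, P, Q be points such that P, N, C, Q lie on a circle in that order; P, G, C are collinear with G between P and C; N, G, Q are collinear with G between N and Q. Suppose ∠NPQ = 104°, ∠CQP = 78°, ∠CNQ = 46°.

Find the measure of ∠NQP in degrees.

1. ∠CPQ = 46°  [same arc CQ]
2. ∠PCQ = 56°  [△PCQ]
3. ∠PNQ = 56°  [same arc PQ]
4. ∠NQP = 20°  [△PNQ]

∠NQP = 20°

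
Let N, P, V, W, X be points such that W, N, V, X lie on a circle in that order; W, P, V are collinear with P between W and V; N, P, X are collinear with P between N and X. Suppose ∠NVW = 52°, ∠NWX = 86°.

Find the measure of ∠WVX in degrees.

1. ∠NXW = 52°  [same arc WN]
2. ∠WNX = 42°  [△WNX]
3. ∠WVX = 42°  [same arc WX]

∠WVX = 42°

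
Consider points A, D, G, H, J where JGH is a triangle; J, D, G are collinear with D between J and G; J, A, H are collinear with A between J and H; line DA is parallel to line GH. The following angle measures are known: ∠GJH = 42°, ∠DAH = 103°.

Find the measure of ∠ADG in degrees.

∠ADG = 119°

1. ∠AJD = 42°  [D on JG, A on JH]
2. ∠DAJ = 77°  [linear pair at A on JH]
3. ∠ADJ = 61°  [△JDA]
4. ∠ADG = 119°  [linear pair at D on JG]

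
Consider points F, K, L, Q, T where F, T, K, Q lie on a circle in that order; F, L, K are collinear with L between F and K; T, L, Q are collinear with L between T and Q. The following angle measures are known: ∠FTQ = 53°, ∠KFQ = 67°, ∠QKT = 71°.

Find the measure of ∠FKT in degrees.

1. ∠FKQ = 53°  [same arc FQ]
2. ∠KTQ = 67°  [same arc KQ]
3. ∠FQK = 60°  [△FKQ]
4. ∠KQT = 42°  [△TKQ]
5. ∠FTK = 120°  [cyclic FTKQ, opposite ∠T+∠Q]
6. ∠KFT = 42°  [same arc TK]
7. ∠FKT = 18°  [△FTK]

∠FKT = 18°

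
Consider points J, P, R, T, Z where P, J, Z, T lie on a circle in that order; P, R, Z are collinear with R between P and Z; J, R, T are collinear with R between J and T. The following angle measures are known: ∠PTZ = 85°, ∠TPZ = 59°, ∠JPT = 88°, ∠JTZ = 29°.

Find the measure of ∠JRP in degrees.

∠JRP = 115°

1. ∠PZT = 36°  [△PZT]
2. ∠JPZ = 29°  [same arc JZ]
3. ∠PJT = 36°  [same arc PT]
4. ∠JRP = 115°  [△PRJ]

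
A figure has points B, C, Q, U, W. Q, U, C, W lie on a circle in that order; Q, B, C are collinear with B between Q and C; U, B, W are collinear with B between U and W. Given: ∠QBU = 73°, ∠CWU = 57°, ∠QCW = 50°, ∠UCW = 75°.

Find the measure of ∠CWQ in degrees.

1. ∠CBU = 107°  [linear pair at B on QC]
2. ∠CQU = 57°  [same arc UC]
3. ∠CUW = 48°  [△UCW]
4. ∠QCU = 25°  [△UBC]
5. ∠CUQ = 98°  [△QUC]
6. ∠CWQ = 82°  [cyclic QUCW, opposite ∠U+∠W]

∠CWQ = 82°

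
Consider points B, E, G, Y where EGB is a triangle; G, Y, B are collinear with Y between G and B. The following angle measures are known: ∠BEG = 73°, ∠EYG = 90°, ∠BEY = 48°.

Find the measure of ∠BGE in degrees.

∠BGE = 65°

1. ∠BYE = 90°  [linear pair at Y on GB]
2. ∠EBY = 42°  [△EYB]
3. ∠EBG = 42°  [Y on ray BG]
4. ∠BGE = 65°  [△EGB]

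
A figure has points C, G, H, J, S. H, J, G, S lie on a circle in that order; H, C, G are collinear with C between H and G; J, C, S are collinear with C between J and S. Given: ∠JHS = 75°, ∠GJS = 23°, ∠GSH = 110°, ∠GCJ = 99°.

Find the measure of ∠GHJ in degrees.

1. ∠JGS = 105°  [cyclic HJGS, opposite ∠H+∠G]
2. ∠GSJ = 52°  [△JGS]
3. ∠GHJ = 52°  [same arc JG]

∠GHJ = 52°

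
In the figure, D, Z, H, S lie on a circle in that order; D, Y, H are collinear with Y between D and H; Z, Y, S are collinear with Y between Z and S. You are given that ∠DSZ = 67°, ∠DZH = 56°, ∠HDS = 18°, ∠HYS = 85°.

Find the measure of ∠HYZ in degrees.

∠HYZ = 95°

1. ∠DHZ = 67°  [same arc DZ]
2. ∠HZS = 18°  [same arc HS]
3. ∠HYZ = 95°  [△ZYH]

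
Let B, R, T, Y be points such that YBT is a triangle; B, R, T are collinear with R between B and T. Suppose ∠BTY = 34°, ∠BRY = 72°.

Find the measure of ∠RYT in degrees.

∠RYT = 38°

1. ∠RTY = 34°  [R on ray TB]
2. ∠TRY = 108°  [linear pair at R on BT]
3. ∠RYT = 38°  [△YRT]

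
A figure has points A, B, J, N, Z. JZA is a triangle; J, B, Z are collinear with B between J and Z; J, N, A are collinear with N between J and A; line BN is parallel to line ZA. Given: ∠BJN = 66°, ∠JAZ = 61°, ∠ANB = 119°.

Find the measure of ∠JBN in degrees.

1. ∠AJZ = 66°  [B on JZ, N on JA]
2. ∠AZJ = 53°  [△JZA]
3. ∠JBN = 53°  [BN∥ZA, corresponding at B]

∠JBN = 53°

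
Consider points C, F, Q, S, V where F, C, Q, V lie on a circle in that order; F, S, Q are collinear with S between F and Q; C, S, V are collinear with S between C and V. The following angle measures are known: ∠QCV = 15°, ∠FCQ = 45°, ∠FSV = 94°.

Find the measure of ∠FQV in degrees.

∠FQV = 30°

1. ∠QFV = 15°  [same arc QV]
2. ∠FVQ = 135°  [cyclic FCQV, opposite ∠C+∠V]
3. ∠FQV = 30°  [△FQV]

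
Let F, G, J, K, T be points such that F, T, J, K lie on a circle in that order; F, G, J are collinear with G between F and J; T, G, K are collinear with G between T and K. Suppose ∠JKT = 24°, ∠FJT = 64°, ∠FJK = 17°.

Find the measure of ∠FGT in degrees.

1. ∠JFT = 24°  [same arc TJ]
2. ∠FTK = 17°  [same arc FK]
3. ∠FGT = 139°  [△FGT]

∠FGT = 139°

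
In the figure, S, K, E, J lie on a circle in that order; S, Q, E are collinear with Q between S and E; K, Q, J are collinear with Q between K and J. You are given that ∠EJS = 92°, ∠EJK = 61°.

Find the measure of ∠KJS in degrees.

∠KJS = 31°

1. ∠EKS = 88°  [cyclic SKEJ, opposite ∠K+∠J]
2. ∠ESK = 61°  [same arc KE]
3. ∠KES = 31°  [△SKE]
4. ∠KJS = 31°  [same arc SK]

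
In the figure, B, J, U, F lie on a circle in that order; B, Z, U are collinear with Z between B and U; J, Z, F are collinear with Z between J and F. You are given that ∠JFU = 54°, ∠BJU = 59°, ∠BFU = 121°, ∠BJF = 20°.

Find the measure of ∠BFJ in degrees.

∠BFJ = 67°

1. ∠JBU = 54°  [same arc JU]
2. ∠BUJ = 67°  [△BJU]
3. ∠BFJ = 67°  [same arc BJ]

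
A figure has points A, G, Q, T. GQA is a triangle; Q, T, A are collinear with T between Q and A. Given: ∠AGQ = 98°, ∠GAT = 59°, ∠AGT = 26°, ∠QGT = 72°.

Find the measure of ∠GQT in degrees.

1. ∠ATG = 95°  [△GTA]
2. ∠GTQ = 85°  [linear pair at T on QA]
3. ∠GQT = 23°  [△GQT]

∠GQT = 23°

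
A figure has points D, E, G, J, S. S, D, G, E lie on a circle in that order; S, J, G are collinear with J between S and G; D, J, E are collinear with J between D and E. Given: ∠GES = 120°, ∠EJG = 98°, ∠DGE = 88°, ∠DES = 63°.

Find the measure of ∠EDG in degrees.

∠EDG = 35°

1. ∠DJS = 98°  [vertical angles at J]
2. ∠DGS = 63°  [same arc SD]
3. ∠DJG = 82°  [linear pair at J on SG]
4. ∠EDG = 35°  [△DJG]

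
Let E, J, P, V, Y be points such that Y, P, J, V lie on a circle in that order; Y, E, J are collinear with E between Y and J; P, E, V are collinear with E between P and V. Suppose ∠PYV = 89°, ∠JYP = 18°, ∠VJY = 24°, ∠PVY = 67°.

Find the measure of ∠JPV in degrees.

1. ∠PJV = 91°  [cyclic YPJV, opposite ∠Y+∠J]
2. ∠JVP = 18°  [same arc PJ]
3. ∠JPV = 71°  [△PJV]

∠JPV = 71°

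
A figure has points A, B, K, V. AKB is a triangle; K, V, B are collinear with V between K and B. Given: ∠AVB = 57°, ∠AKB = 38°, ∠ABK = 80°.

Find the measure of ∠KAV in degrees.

1. ∠AVK = 123°  [linear pair at V on KB]
2. ∠AKV = 38°  [V on ray KB]
3. ∠KAV = 19°  [△AKV]

∠KAV = 19°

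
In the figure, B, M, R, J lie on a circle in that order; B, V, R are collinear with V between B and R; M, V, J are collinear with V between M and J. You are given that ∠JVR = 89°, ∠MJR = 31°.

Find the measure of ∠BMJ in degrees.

1. ∠BVM = 89°  [vertical angles at V]
2. ∠MBR = 31°  [same arc MR]
3. ∠BMJ = 60°  [△BVM]

∠BMJ = 60°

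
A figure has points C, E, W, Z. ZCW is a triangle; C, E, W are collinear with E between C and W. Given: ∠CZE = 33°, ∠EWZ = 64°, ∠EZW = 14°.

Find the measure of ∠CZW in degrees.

1. ∠WEZ = 102°  [△ZEW]
2. ∠CWZ = 64°  [E on ray WC]
3. ∠CEZ = 78°  [linear pair at E on CW]
4. ∠ECZ = 69°  [△ZCE]
5. ∠WCZ = 69°  [E on ray CW]
6. ∠CZW = 47°  [△ZCW]

∠CZW = 47°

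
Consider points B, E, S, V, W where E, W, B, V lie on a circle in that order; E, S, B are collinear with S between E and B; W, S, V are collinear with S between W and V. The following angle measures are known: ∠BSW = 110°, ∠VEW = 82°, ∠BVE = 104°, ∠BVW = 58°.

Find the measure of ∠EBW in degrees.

∠EBW = 46°

1. ∠BWE = 76°  [cyclic EWBV, opposite ∠W+∠V]
2. ∠BEW = 58°  [same arc WB]
3. ∠EBW = 46°  [△EWB]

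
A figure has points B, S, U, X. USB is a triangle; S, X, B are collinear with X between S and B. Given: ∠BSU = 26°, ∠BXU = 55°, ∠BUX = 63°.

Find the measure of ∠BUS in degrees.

∠BUS = 92°

1. ∠UBX = 62°  [△UXB]
2. ∠SBU = 62°  [X on ray BS]
3. ∠BUS = 92°  [△USB]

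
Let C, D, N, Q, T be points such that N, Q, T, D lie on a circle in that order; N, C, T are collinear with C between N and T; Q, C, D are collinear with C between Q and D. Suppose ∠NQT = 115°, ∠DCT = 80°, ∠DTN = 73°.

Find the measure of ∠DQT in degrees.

∠DQT = 42°

1. ∠NDT = 65°  [cyclic NQTD, opposite ∠Q+∠D]
2. ∠DNT = 42°  [△NTD]
3. ∠DQT = 42°  [same arc TD]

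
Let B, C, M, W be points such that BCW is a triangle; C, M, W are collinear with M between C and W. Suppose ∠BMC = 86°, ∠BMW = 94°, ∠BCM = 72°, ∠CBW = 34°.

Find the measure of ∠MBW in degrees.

1. ∠BCW = 72°  [M on ray CW]
2. ∠BWC = 74°  [△BCW]
3. ∠BWM = 74°  [M on ray WC]
4. ∠MBW = 12°  [△BMW]

∠MBW = 12°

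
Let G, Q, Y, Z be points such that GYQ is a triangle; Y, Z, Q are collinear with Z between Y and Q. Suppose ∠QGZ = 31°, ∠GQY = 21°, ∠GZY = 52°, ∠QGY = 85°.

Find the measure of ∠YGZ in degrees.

∠YGZ = 54°

1. ∠GYQ = 74°  [△GYQ]
2. ∠GYZ = 74°  [Z on ray YQ]
3. ∠YGZ = 54°  [△GYZ]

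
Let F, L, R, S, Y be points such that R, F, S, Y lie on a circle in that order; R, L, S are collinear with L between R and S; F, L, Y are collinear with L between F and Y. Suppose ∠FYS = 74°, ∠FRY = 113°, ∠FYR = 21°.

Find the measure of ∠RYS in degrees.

1. ∠FRS = 74°  [same arc FS]
2. ∠FSR = 21°  [same arc RF]
3. ∠RFS = 85°  [△RFS]
4. ∠RYS = 95°  [cyclic RFSY, opposite ∠F+∠Y]

∠RYS = 95°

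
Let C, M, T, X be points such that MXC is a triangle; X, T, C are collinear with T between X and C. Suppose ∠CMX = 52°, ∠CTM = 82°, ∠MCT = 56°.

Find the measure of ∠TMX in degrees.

∠TMX = 10°

1. ∠MTX = 98°  [linear pair at T on XC]
2. ∠MCX = 56°  [T on ray CX]
3. ∠CXM = 72°  [△MXC]
4. ∠MXT = 72°  [T on ray XC]
5. ∠TMX = 10°  [△MXT]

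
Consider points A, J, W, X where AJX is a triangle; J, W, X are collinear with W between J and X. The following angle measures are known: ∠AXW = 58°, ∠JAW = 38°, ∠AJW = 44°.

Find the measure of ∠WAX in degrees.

∠WAX = 40°

1. ∠AWJ = 98°  [△AJW]
2. ∠AWX = 82°  [linear pair at W on JX]
3. ∠WAX = 40°  [△AWX]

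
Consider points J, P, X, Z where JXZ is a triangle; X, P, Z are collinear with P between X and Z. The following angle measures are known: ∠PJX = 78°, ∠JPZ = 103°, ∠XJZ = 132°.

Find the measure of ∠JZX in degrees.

∠JZX = 23°

1. ∠JPX = 77°  [linear pair at P on XZ]
2. ∠JXP = 25°  [△JXP]
3. ∠JXZ = 25°  [P on ray XZ]
4. ∠JZX = 23°  [△JXZ]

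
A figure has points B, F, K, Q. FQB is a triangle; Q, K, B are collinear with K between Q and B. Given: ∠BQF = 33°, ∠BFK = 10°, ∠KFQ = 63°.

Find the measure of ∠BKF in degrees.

∠BKF = 96°

1. ∠FQK = 33°  [K on ray QB]
2. ∠FKQ = 84°  [△FQK]
3. ∠BKF = 96°  [linear pair at K on QB]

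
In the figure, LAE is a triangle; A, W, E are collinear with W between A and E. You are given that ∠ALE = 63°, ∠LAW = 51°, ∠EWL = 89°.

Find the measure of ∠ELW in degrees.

1. ∠EAL = 51°  [W on ray AE]
2. ∠AEL = 66°  [△LAE]
3. ∠LEW = 66°  [W on ray EA]
4. ∠ELW = 25°  [△LWE]

∠ELW = 25°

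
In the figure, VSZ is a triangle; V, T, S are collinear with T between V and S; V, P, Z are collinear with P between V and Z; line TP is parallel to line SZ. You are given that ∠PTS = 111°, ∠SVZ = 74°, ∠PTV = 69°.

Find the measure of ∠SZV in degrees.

∠SZV = 37°

1. ∠PVT = 74°  [T on VS, P on VZ]
2. ∠TPV = 37°  [△VTP]
3. ∠SZV = 37°  [TP∥SZ, corresponding at P]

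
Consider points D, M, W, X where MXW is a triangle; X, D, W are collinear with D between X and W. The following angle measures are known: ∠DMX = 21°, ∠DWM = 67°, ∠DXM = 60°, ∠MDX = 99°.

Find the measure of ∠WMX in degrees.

∠WMX = 53°

1. ∠MWX = 67°  [D on ray WX]
2. ∠MXW = 60°  [D on ray XW]
3. ∠WMX = 53°  [△MXW]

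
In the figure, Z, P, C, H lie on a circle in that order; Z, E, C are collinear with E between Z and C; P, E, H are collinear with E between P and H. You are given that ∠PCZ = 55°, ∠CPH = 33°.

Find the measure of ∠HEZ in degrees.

1. ∠PHZ = 55°  [same arc ZP]
2. ∠CZH = 33°  [same arc CH]
3. ∠HEZ = 92°  [△ZEH]

∠HEZ = 92°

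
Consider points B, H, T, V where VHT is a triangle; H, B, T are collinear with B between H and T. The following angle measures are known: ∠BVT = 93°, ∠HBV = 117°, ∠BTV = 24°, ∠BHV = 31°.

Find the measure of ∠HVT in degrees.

1. ∠HTV = 24°  [B on ray TH]
2. ∠THV = 31°  [B on ray HT]
3. ∠HVT = 125°  [△VHT]

∠HVT = 125°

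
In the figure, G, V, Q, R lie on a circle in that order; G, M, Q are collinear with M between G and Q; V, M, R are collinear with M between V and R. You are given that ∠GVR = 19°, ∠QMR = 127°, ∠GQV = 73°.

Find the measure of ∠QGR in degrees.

1. ∠GMR = 53°  [linear pair at M on GQ]
2. ∠GRV = 73°  [same arc GV]
3. ∠QGR = 54°  [△GMR]

∠QGR = 54°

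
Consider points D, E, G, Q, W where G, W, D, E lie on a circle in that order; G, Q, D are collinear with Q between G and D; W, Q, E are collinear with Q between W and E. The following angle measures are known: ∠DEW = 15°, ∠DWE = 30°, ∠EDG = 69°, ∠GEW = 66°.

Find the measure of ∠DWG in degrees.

∠DWG = 99°

1. ∠DGW = 15°  [same arc WD]
2. ∠GDW = 66°  [same arc GW]
3. ∠DWG = 99°  [△GWD]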